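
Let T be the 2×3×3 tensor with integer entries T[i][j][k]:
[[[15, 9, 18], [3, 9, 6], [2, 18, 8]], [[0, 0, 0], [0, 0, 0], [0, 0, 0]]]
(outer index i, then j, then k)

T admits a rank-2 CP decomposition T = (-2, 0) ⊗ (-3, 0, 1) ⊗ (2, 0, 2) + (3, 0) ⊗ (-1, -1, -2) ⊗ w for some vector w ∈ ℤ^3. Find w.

w = (-1, -3, -2)

Subtract the known terms from T to get the rank-1 residual R = (3, 0) ⊗ (-1, -1, -2) ⊗ w, so R[i,j,k] = a[i]·b[j]·w[k]. Pick indices with nonzero a[0]·b[0] = (3)·(-1) = -3. Only the fibre through (0,0,·) is needed: R[0,0,:] = T[0,0,:] − Σₗ aₗ[0]bₗ[0]cₗ = [15, 9, 18] − (-2)·(-3)·(2, 0, 2) = [3, 9, 6]. Then w[k] = R[0,0,k] / -3 for each k, giving w = [3, 9, 6] / -3 = (-1, -3, -2).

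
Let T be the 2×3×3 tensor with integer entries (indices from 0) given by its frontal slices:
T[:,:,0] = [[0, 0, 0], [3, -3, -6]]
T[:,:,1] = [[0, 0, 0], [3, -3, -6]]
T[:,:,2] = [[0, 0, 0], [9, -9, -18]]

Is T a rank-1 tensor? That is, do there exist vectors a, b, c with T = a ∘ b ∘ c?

Yes

The mode-1 fibre T[:,0,0] = [0, 3] gives a = [0, 1] (primitive direction); the mode-2 fibre T[1,:,0] = [3, -3, -6] gives b = [1, -1, -2]; then c[k] = T[1,0,k] / (a[1]·b[0]) = [3, 3, 9] / 1 = [3, 3, 9].
Expanding [0, 1] ∘ [1, -1, -2] ∘ [3, 3, 9] reproduces all 18 entries of T, so T = [0, 1] ∘ [1, -1, -2] ∘ [3, 3, 9] and rank(T) ≤ 1.
Equivalently every frontal slice T[:,:,k] is c[k] times the rank-1 matrix [0, 1] ∘ [1, -1, -2]. So T has rank 1 (it is nonzero).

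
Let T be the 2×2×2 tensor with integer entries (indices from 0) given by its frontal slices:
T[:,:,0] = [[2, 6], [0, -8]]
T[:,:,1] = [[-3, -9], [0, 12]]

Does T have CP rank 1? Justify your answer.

No

The mode-2 unfolding of T (rows indexed by j, columns by (i,k) = (0,0), (0,1), (1,0), (1,1)) is [[2, -3, 0, 0], [6, -9, -8, 12]].
There the 2×2 minor on rows j ∈ {0, 1}, columns (i,k) ∈ {(0,0), (1,0)} is det [[2, 0], [6, -8]] = -16 ≠ 0, so this unfolding has rank ≥ 2; CP rank is at least every unfolding rank, so rank(T) ≥ 2.
In particular rank(T) ≥ 2 > 1, so T is not rank-1.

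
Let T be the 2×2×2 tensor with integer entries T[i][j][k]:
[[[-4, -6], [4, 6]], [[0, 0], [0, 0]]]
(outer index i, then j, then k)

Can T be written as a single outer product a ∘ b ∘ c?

If T = a ∘ b ∘ c then every fibre of T is a multiple of the corresponding factor, so read the factors off the fibres through the nonzero entry T[0,0,0] = -4.
The mode-1 fibre T[:,0,0] = [-4, 0] gives a = [1, 0] (primitive direction); the mode-2 fibre T[0,:,0] = [-4, 4] gives b = [1, -1]; then c[k] = T[0,0,k] / (a[0]·b[0]) = [-4, -6] / 1 = [-4, -6].
Expanding [1, 0] ∘ [1, -1] ∘ [-4, -6] reproduces all 8 entries of T, so T = [1, 0] ∘ [1, -1] ∘ [-4, -6] and rank(T) ≤ 1.
Equivalently every frontal slice T[:,:,k] is c[k] times the rank-1 matrix [1, 0] ∘ [1, -1]. So T has rank 1 (it is nonzero).

Yes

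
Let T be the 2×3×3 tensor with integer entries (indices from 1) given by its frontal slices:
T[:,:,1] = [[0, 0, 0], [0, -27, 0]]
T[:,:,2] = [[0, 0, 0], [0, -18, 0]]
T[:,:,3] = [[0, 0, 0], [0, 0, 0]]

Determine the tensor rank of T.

1

Lower bound: T ≠ 0 (e.g. T[2,2,1] = -27), so rank(T) ≥ 1.
Upper bound: the mode-1 fibre T[:,2,1] = [0, -27] gives a = (0, 1) (primitive direction); the mode-2 fibre T[2,:,1] = [0, -27, 0] gives b = (0, 1, 0); then c[k] = T[2,2,k] / (a[2]·b[2]) = [-27, -18, 0] / 1 = (-27, -18, 0).
Expanding (0, 1) ⊗ (0, 1, 0) ⊗ (-27, -18, 0) reproduces all 18 entries of T, so T = (0, 1) ⊗ (0, 1, 0) ⊗ (-27, -18, 0) and rank(T) ≤ 1.
These bounds meet, so rank(T) = 1.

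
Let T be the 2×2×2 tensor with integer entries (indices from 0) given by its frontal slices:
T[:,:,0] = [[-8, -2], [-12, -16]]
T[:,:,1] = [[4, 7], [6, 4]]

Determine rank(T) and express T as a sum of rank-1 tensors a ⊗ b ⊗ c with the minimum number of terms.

rank(T) = 2

Lower bound: the mode-2 unfolding of T (rows indexed by j, columns by (i,k) = (0,0), (0,1), (1,0), (1,1)) is [[-8, 4, -12, 6], [-2, 7, -16, 4]].
There the 2×2 minor on rows j ∈ {0, 1}, columns (i,k) ∈ {(0,0), (0,1)} is det [[-8, 4], [-2, 7]] = -48 ≠ 0, so this unfolding has rank ≥ 2; CP rank is at least every unfolding rank, so rank(T) ≥ 2. (This is only a lower bound: in general the CP rank may exceed every unfolding rank, so we still need to exhibit 2 rank-1 terms summing to T.)
Upper bound — finding two terms. Write S_k = T[:,:,k] for the frontal slices: S₀ = [[-8, -2], [-12, -16]], S₁ = [[4, 7], [6, 4]].
If T = a₁ ⊗ b₁ ⊗ c₁ + a₂ ⊗ b₂ ⊗ c₂ then each S_k = c₁[k]·a₁b₁ᵀ + c₂[k]·a₂b₂ᵀ. S₀ and S₁ are linearly independent, so a₁b₁ᵀ and a₂b₂ᵀ must span the same plane of matrices: they are the rank-1 matrices of the form x·S₀ + y·S₁.
det(x·S₀ + y·S₁) is 104·x² − 26·y² = 26·(2·x − y)(2·x + y), vanishing at (x:y) = (1:2) and (1:-2).
M₁ = S₀ + 2·S₁ = [[0, 12], [0, -8]] = 4·[3, -2][0, 1]ᵀ and M₂ = S₀ − 2·S₁ = [[-16, -16], [-24, -24]] = (-8)·[2, 3][1, 1]ᵀ, so take a₁ = [3, -2], b₁ = [0, 1], a₂ = [2, 3], b₂ = [1, 1].
Each slice is an integer combination of E₁ = a₁b₁ᵀ and E₂ = a₂b₂ᵀ: S₀ = 2·E₁ − 4·E₂, S₁ = E₁ + 2·E₂; reading off coefficients, c₁ = [2, 1] and c₂ = [-4, 2].
Hence T = [3, -2] ⊗ [0, 1] ⊗ [2, 1] + [2, 3] ⊗ [1, 1] ⊗ [-4, 2], so rank(T) ≤ 2.
These bounds meet, so rank(T) = 2.
Check entry T[1,1,1] = 4: (-2)·(1)·(1) + (3)·(1)·(2) = 4.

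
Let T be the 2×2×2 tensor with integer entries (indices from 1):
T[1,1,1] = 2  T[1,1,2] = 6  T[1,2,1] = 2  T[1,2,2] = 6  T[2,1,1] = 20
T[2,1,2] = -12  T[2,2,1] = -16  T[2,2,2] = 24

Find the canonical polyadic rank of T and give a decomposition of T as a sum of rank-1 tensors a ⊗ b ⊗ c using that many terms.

Lower bound: the mode-2 unfolding of T (rows indexed by j, columns by (i,k) = (1,1), (1,2), (2,1), (2,2)) is [[2, 6, 20, -12], [2, 6, -16, 24]].
There the 2×2 minor on rows j ∈ {1, 2}, columns (i,k) ∈ {(1,1), (2,1)} is det [[2, 20], [2, -16]] = -72 ≠ 0, so this unfolding has rank ≥ 2; CP rank is at least every unfolding rank, so rank(T) ≥ 2. (This is only a lower bound: in general the CP rank may exceed every unfolding rank, so we still need to exhibit 2 rank-1 terms summing to T.)
Upper bound — finding two terms. Write S_k = T[:,:,k] for the frontal slices: S₁ = [[2, 2], [20, -16]], S₂ = [[6, 6], [-12, 24]].
If T = a₁ ⊗ b₁ ⊗ c₁ + a₂ ⊗ b₂ ⊗ c₂ then each S_k = c₁[k]·a₁b₁ᵀ + c₂[k]·a₂b₂ᵀ. S₁ and S₂ are linearly independent, so a₁b₁ᵀ and a₂b₂ᵀ must span the same plane of matrices: they are the rank-1 matrices of the form x·S₁ + y·S₂.
det(x·S₁ + y·S₂) is −72·x² − 144·xy + 216·y² = (-72)·(x + 3·y)(x − y), vanishing at (x:y) = (3:-1) and (1:1).
M₁ = 3·S₁ − S₂ = [[0, 0], [72, -72]] = 72·[0, 1][1, -1]ᵀ and M₂ = S₁ + S₂ = [[8, 8], [8, 8]] = 8·[1, 1][1, 1]ᵀ, so take a₁ = [0, 1], b₁ = [1, -1], a₂ = [1, 1], b₂ = [1, 1].
Each slice is an integer combination of E₁ = a₁b₁ᵀ and E₂ = a₂b₂ᵀ: S₁ = 18·E₁ + 2·E₂, S₂ = −18·E₁ + 6·E₂; reading off coefficients, c₁ = [18, -18] and c₂ = [2, 6].
Hence T = [0, 1] ⊗ [1, -1] ⊗ [18, -18] + [1, 1] ⊗ [1, 1] ⊗ [2, 6], so rank(T) ≤ 2.
These bounds meet, so rank(T) = 2.
Check entry T[2,1,2] = -12: (1)·(1)·(-18) + (1)·(1)·(6) = -12.

rank(T) = 2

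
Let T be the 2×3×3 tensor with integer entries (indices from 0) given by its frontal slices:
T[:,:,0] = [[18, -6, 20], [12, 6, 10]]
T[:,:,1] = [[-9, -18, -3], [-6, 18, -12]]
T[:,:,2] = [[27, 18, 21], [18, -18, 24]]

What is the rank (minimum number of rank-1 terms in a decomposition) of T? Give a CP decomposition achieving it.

Lower bound: the mode-2 unfolding of T (rows indexed by j, columns by (i,k) = (0,0), (0,1), (0,2), (1,0), (1,1), (1,2)) is [[18, -9, 27, 12, -6, 18], [-6, -18, 18, 6, 18, -18], [20, -3, 21, 10, -12, 24]].
There the 2×2 minor on rows j ∈ {0, 1}, columns (i,k) ∈ {(0,0), (0,1)} is det [[18, -9], [-6, -18]] = -378 ≠ 0, so this unfolding has rank ≥ 2; CP rank is at least every unfolding rank, so rank(T) ≥ 2. (Unfolding ranks only ever bound the CP rank from below — rank(T) can be strictly larger than all of them — so the matching upper bound has to come from an explicit 2-term decomposition.)
Upper bound — finding two terms. Write S_k = T[:,:,k] for the frontal slices: S₀ = [[18, -6, 20], [12, 6, 10]], S₁ = [[-9, -18, -3], [-6, 18, -12]], S₂ = [[27, 18, 21], [18, -18, 24]].
If T = a₁ ⊗ b₁ ⊗ c₁ + a₂ ⊗ b₂ ⊗ c₂ then each S_k = c₁[k]·a₁b₁ᵀ + c₂[k]·a₂b₂ᵀ. S₀ and S₁ are linearly independent, so a₁b₁ᵀ and a₂b₂ᵀ must span the same plane of matrices: they are the rank-1 matrices of the form x·S₀ + y·S₁.
The 2×2 minor of x·S₀ + y·S₁ on rows {0,1}, columns {0,1} is 180·x² + 450·xy − 270·y² = 90·(x + 3·y)(2·x − y), vanishing at (x:y) = (3:-1) and (1:2).
M₁ = 3·S₀ − S₁ = [[63, 0, 63], [42, 0, 42]] = 21·(3, 2)(1, 0, 1)ᵀ and M₂ = S₀ + 2·S₁ = [[0, -42, 14], [0, 42, -14]] = (-14)·(1, -1)(0, 3, -1)ᵀ, so take a₁ = (3, 2), b₁ = (1, 0, 1), a₂ = (1, -1), b₂ = (0, 3, -1).
Each slice is an integer combination of E₁ = a₁b₁ᵀ and E₂ = a₂b₂ᵀ: S₀ = 6·E₁ − 2·E₂, S₁ = −3·E₁ − 6·E₂, S₂ = 9·E₁ + 6·E₂; reading off coefficients, c₁ = (6, -3, 9) and c₂ = (-2, -6, 6).
Hence T = (3, 2) ⊗ (1, 0, 1) ⊗ (6, -3, 9) + (1, -1) ⊗ (0, 3, -1) ⊗ (-2, -6, 6), so rank(T) ≤ 2.
These bounds meet, so rank(T) = 2.

rank(T) = 2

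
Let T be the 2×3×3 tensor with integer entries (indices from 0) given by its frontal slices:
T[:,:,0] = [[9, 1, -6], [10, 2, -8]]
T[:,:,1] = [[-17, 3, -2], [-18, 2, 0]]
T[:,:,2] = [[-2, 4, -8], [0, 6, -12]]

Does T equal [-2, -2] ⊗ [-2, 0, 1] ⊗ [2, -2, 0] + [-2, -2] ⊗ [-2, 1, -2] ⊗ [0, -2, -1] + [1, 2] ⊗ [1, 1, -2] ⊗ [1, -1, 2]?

Reconstruct entrywise from the claimed factors. For example, T[0,0,0] = 9 and Σₗ aₗ[0]bₗ[0]cₗ[0] = (-2)·(-2)·(2) + (-2)·(-2)·(0) + (1)·(1)·(1) = 9; checking all 18 entries, every one matches. The claim holds.

Yes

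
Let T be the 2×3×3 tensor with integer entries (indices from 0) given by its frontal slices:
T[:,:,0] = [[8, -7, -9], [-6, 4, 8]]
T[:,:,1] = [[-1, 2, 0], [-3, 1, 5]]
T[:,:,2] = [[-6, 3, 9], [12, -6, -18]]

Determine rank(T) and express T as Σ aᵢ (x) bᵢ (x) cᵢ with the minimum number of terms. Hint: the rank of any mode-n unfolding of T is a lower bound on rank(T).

Lower bound: the mode-2 unfolding of T (rows indexed by j, columns by (i,k) = (0,0), (0,1), (0,2), (1,0), (1,1), (1,2)) is [[8, -1, -6, -6, -3, 12], [-7, 2, 3, 4, 1, -6], [-9, 0, 9, 8, 5, -18]].
There the 2×2 minor on rows j ∈ {0, 1}, columns (i,k) ∈ {(0,0), (0,1)} is det [[8, -1], [-7, 2]] = 9 ≠ 0, so this unfolding has rank ≥ 2; CP rank is at least every unfolding rank, so rank(T) ≥ 2. (Unfolding ranks only ever bound the CP rank from below — rank(T) can be strictly larger than all of them — so the matching upper bound has to come from an explicit 2-term decomposition.)
Upper bound — finding two terms. Write S_k = T[:,:,k] for the frontal slices: S₀ = [[8, -7, -9], [-6, 4, 8]], S₁ = [[-1, 2, 0], [-3, 1, 5]], S₂ = [[-6, 3, 9], [12, -6, -18]].
If T = a₁ (x) b₁ (x) c₁ + a₂ (x) b₂ (x) c₂ then each S_k = c₁[k]·a₁b₁ᵀ + c₂[k]·a₂b₂ᵀ. S₀ and S₁ are linearly independent, so a₁b₁ᵀ and a₂b₂ᵀ must span the same plane of matrices: they are the rank-1 matrices of the form x·S₀ + y·S₁.
The 2×2 minor of x·S₀ + y·S₁ on rows {0,1}, columns {0,1} is −10·x² − 5·xy + 5·y² = (-5)·(2·x − y)(x + y), vanishing at (x:y) = (1:2) and (1:-1).
M₁ = S₀ + 2·S₁ = [[6, -3, -9], [-12, 6, 18]] = 3·[1, -2][2, -1, -3]ᵀ and M₂ = S₀ − S₁ = [[9, -9, -9], [-3, 3, 3]] = 3·[3, -1][1, -1, -1]ᵀ, so take a₁ = [1, -2], b₁ = [2, -1, -3], a₂ = [3, -1], b₂ = [1, -1, -1].
Each slice is an integer combination of E₁ = a₁b₁ᵀ and E₂ = a₂b₂ᵀ: S₀ = E₁ + 2·E₂, S₁ = E₁ − E₂, S₂ = −3·E₁; reading off coefficients, c₁ = [1, 1, -3] and c₂ = [2, -1, 0].
Hence T = [1, -2] (x) [2, -1, -3] (x) [1, 1, -3] + [3, -1] (x) [1, -1, -1] (x) [2, -1, 0], so rank(T) ≤ 2.
These bounds meet, so rank(T) = 2.
Check entry T[0,2,0] = -9: (1)·(-3)·(1) + (3)·(-1)·(2) = -9.

rank(T) = 2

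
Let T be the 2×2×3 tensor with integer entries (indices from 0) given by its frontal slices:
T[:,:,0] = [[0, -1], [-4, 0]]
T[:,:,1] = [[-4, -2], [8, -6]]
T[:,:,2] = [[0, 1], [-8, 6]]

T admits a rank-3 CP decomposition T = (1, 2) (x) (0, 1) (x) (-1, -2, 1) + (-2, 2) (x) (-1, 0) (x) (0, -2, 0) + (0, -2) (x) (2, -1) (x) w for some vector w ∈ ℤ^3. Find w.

w = (1, -1, 2)

Subtract the known terms from T to get the rank-1 residual R = (0, -2) (x) (2, -1) (x) w, so R[i,j,k] = a[i]·b[j]·w[k]. Pick indices with nonzero a[1]·b[0] = (-2)·(2) = -4. Only the fibre through (1,0,·) is needed: R[1,0,:] = T[1,0,:] − Σₗ aₗ[1]bₗ[0]cₗ = [-4, 8, -8] − (2)·(0)·(-1, -2, 1) − (2)·(-1)·(0, -2, 0) = [-4, 4, -8]. Then w[k] = R[1,0,k] / -4 for each k, giving w = [-4, 4, -8] / -4 = (1, -1, 2).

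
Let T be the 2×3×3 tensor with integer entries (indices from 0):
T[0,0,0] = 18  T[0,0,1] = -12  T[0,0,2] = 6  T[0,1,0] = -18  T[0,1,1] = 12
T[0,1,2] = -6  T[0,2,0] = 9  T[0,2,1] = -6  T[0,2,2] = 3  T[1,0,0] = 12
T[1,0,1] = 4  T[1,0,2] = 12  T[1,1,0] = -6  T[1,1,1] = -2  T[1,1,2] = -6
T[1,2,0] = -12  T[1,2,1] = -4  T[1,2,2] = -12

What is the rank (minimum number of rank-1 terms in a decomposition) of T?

Lower bound: the mode-1 unfolding of T (rows indexed by i, columns by (j,k) = (0,0), (0,1), (0,2), (1,0), (1,1), (1,2), (2,0), (2,1), (2,2)) is [[18, -12, 6, -18, 12, -6, 9, -6, 3], [12, 4, 12, -6, -2, -6, -12, -4, -12]].
There the 2×2 minor on rows i ∈ {0, 1}, columns (j,k) ∈ {(0,0), (0,1)} is det [[18, -12], [12, 4]] = 216 ≠ 0, so this unfolding has rank ≥ 2; CP rank is at least every unfolding rank, so rank(T) ≥ 2. (This is only a lower bound: in general the CP rank may exceed every unfolding rank, so we still need to exhibit 2 rank-1 terms summing to T.)
Upper bound — finding two terms. Write S_k = T[:,:,k] for the frontal slices: S₀ = [[18, -18, 9], [12, -6, -12]], S₁ = [[-12, 12, -6], [4, -2, -4]], S₂ = [[6, -6, 3], [12, -6, -12]].
If T = a₁ ⊗ b₁ ⊗ c₁ + a₂ ⊗ b₂ ⊗ c₂ then each S_k = c₁[k]·a₁b₁ᵀ + c₂[k]·a₂b₂ᵀ. S₀ and S₁ are linearly independent, so a₁b₁ᵀ and a₂b₂ᵀ must span the same plane of matrices: they are the rank-1 matrices of the form x·S₀ + y·S₁.
The 2×2 minor of x·S₀ + y·S₁ on rows {0,1}, columns {0,1} is 108·x² − 36·xy − 24·y² = 12·(3·x − 2·y)(3·x + y), vanishing at (x:y) = (2:3) and (1:-3).
M₁ = 2·S₀ + 3·S₁ = [[0, 0, 0], [36, -18, -36]] = 18·[0, 1][2, -1, -2]ᵀ and M₂ = S₀ − 3·S₁ = [[54, -54, 27], [0, 0, 0]] = 27·[1, 0][2, -2, 1]ᵀ, so take a₁ = [0, 1], b₁ = [2, -1, -2], a₂ = [1, 0], b₂ = [2, -2, 1].
Each slice is an integer combination of E₁ = a₁b₁ᵀ and E₂ = a₂b₂ᵀ: S₀ = 6·E₁ + 9·E₂, S₁ = 2·E₁ − 6·E₂, S₂ = 6·E₁ + 3·E₂; reading off coefficients, c₁ = [6, 2, 6] and c₂ = [9, -6, 3].
Hence T = [0, 1] ⊗ [2, -1, -2] ⊗ [6, 2, 6] + [1, 0] ⊗ [2, -2, 1] ⊗ [9, -6, 3], so rank(T) ≤ 2.
These bounds meet, so rank(T) = 2.

2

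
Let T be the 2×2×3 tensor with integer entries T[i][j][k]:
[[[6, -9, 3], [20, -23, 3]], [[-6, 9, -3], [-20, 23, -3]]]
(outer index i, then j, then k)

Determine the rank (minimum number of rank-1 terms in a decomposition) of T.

2

Lower bound: the mode-3 unfolding of T (rows indexed by k, columns by (i,j) = (0,0), (0,1), (1,0), (1,1)) is [[6, 20, -6, -20], [-9, -23, 9, 23], [3, 3, -3, -3]].
There the 2×2 minor on rows k ∈ {0, 1}, columns (i,j) ∈ {(0,0), (0,1)} is det [[6, 20], [-9, -23]] = 42 ≠ 0, so this unfolding has rank ≥ 2; CP rank is at least every unfolding rank, so rank(T) ≥ 2. (Unfolding ranks only ever bound the CP rank from below — rank(T) can be strictly larger than all of them — so the matching upper bound has to come from an explicit 2-term decomposition.)
Upper bound — finding two terms. Every mode-1 slice of T is a multiple of one matrix: T[i,:,:] = a[i]·M with a = (1, -1) and M = [[6, -9, 3], [20, -23, 3]] (rows indexed by j, columns by k). So it suffices to write M as a sum of two rank-1 matrices.
Splitting M by its rows (j = 0, 1), M = (1, 0)(6, -9, 3)ᵀ + (0, 1)(20, -23, 3)ᵀ.
Hence T = (1, -1) ⊗ (1, 0) ⊗ (6, -9, 3) + (1, -1) ⊗ (0, 1) ⊗ (20, -23, 3), so rank(T) ≤ 2.
These bounds meet, so rank(T) = 2.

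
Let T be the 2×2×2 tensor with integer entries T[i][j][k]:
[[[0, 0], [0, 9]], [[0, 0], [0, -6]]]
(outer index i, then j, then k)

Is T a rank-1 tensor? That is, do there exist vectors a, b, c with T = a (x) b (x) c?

The mode-1 fibre T[:,1,1] = [9, -6] gives a = (3, -2) (primitive direction); the mode-2 fibre T[0,:,1] = [0, 9] gives b = (0, 1); then c[k] = T[0,1,k] / (a[0]·b[1]) = [0, 9] / 3 = (0, 3).
Expanding (3, -2) (x) (0, 1) (x) (0, 3) reproduces all 8 entries of T, so T = (3, -2) (x) (0, 1) (x) (0, 3) and rank(T) ≤ 1.
Equivalently every frontal slice T[:,:,k] is c[k] times the rank-1 matrix (3, -2) (x) (0, 1). So T has rank 1 (it is nonzero).

Yes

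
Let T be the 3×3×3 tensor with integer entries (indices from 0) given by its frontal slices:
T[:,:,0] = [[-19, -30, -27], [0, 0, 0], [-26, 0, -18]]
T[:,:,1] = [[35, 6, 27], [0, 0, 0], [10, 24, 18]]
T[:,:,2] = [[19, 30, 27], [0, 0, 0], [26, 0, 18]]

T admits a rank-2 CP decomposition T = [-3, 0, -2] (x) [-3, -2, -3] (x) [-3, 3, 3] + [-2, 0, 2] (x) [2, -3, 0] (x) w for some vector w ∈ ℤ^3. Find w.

w = [-2, -2, 2]

Subtract the known terms from T to get the rank-1 residual R = [-2, 0, 2] (x) [2, -3, 0] (x) w, so R[i,j,k] = a[i]·b[j]·w[k]. Pick indices with nonzero a[0]·b[0] = (-2)·(2) = -4. Only the fibre through (0,0,·) is needed: R[0,0,:] = T[0,0,:] − Σₗ aₗ[0]bₗ[0]cₗ = [-19, 35, 19] − (-3)·(-3)·[-3, 3, 3] = [8, 8, -8]. Then w[k] = R[0,0,k] / -4 for each k, giving w = [8, 8, -8] / -4 = [-2, -2, 2].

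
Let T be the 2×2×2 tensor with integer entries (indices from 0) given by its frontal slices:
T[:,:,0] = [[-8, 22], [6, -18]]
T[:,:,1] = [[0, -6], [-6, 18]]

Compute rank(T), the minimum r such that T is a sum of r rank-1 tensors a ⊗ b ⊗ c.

2

Lower bound: in the mode-2 unfolding of T (rows indexed by j, columns by (i,k)) the 2×2 minor on rows j ∈ {0, 1}, columns (i,k) ∈ {(0,0), (0,1)} is det [[-8, 0], [22, -6]] = 48 ≠ 0, so that unfolding has rank ≥ 2 and hence rank(T) ≥ 2 (CP rank is at least every unfolding rank, though it can be larger).
Upper bound: with S_k = T[:,:,k], the two rank-1 terms a₁b₁ᵀ, a₂b₂ᵀ are the rank-1 members of the pencil x·S₀ + y·S₁.
det(x·S₀ + y·S₁) is 12·x² + 24·xy − 36·y² = 12·(x + 3·y)(x − y), vanishing at (x:y) = (3:-1) and (1:1).
M₁ = 3·S₀ − S₁ = [[-24, 72], [24, -72]] = (-24)·(1, -1)(1, -3)ᵀ and M₂ = S₀ + S₁ = [[-8, 16], [0, 0]] = (-8)·(1, 0)(1, -2)ᵀ, so take a₁ = (1, -1), b₁ = (1, -3), a₂ = (1, 0), b₂ = (1, -2).
Each slice is an integer combination of E₁ = a₁b₁ᵀ and E₂ = a₂b₂ᵀ: S₀ = −6·E₁ − 2·E₂, S₁ = 6·E₁ − 6·E₂; reading off coefficients, c₁ = (-6, 6) and c₂ = (-2, -6).
Hence T = (1, -1) ⊗ (1, -3) ⊗ (-6, 6) + (1, 0) ⊗ (1, -2) ⊗ (-2, -6), so rank(T) ≤ 2.
These bounds meet, so rank(T) = 2.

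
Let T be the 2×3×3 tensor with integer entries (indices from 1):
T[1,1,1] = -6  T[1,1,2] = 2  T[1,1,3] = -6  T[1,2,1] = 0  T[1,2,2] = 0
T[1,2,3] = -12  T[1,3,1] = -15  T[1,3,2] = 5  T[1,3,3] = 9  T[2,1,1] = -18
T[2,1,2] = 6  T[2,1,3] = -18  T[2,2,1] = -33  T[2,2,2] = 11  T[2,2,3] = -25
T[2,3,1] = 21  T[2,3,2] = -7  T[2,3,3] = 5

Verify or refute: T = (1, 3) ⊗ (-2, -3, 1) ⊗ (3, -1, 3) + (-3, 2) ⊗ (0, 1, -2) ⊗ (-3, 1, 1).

Yes

Reconstruct entrywise from the claimed factors. For example, T[1,3,2] = 5 and Σₗ aₗ[1]bₗ[3]cₗ[2] = (1)·(1)·(-1) + (-3)·(-2)·(1) = 5; checking all 18 entries, every one matches. The claim holds.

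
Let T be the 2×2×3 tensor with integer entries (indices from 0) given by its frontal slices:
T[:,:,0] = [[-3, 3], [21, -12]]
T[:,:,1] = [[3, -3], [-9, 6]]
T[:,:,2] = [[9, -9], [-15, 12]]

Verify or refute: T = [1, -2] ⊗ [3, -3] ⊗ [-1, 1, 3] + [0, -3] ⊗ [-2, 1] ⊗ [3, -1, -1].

Reconstruct entry (1,0,0) from the claimed factors: Σₗ aₗ[1]bₗ[0]cₗ[0] = (-2)·(3)·(-1) + (-3)·(-2)·(3) = 24, but T[1,0,0] = 21. The claim is false.

No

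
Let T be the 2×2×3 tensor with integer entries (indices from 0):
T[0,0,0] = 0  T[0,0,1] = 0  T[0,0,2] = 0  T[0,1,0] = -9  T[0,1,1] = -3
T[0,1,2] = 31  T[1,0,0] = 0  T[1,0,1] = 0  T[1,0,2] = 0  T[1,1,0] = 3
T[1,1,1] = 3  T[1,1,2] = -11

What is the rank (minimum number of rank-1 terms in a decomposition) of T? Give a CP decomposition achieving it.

Lower bound: the mode-3 unfolding of T (rows indexed by k, columns by (i,j) = (0,0), (0,1), (1,0), (1,1)) is [[0, -9, 0, 3], [0, -3, 0, 3], [0, 31, 0, -11]].
There the 2×2 minor on rows k ∈ {0, 1}, columns (i,j) ∈ {(0,1), (1,1)} is det [[-9, 3], [-3, 3]] = -18 ≠ 0, so this unfolding has rank ≥ 2; CP rank is at least every unfolding rank, so rank(T) ≥ 2. (Flattening ranks never certify an upper bound on CP rank; for that we must actually write T with 2 rank-1 terms.)
Upper bound — finding two terms. Every mode-2 slice of T is a multiple of one matrix: T[:,j,:] = b[j]·M with b = [0, 1] and M = [[-9, -3, 31], [3, 3, -11]] (rows indexed by i, columns by k). So it suffices to write M as a sum of two rank-1 matrices.
Splitting M by its rows (i = 0, 1), M = [1, 0][-9, -3, 31]ᵀ + [0, 1][3, 3, -11]ᵀ.
Hence T = [1, 0] ⊗ [0, 1] ⊗ [-9, -3, 31] + [0, 1] ⊗ [0, 1] ⊗ [3, 3, -11], so rank(T) ≤ 2.
These bounds meet, so rank(T) = 2.
Check entry T[0,0,0] = 0: (1)·(0)·(-9) + (0)·(0)·(3) = 0.

rank(T) = 2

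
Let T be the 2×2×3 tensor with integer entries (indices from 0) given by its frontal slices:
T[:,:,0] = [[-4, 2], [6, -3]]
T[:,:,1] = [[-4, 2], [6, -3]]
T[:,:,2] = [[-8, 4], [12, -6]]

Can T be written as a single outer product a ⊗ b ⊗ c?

If T = a ⊗ b ⊗ c then every fibre of T is a multiple of the corresponding factor, so read the factors off the fibres through the nonzero entry T[0,0,0] = -4.
The mode-1 fibre T[:,0,0] = [-4, 6] gives a = [2, -3] (primitive direction); the mode-2 fibre T[0,:,0] = [-4, 2] gives b = [2, -1]; then c[k] = T[0,0,k] / (a[0]·b[0]) = [-4, -4, -8] / 4 = [-1, -1, -2].
Expanding [2, -3] ⊗ [2, -1] ⊗ [-1, -1, -2] reproduces all 12 entries of T, so T = [2, -3] ⊗ [2, -1] ⊗ [-1, -1, -2] and rank(T) ≤ 1.
Equivalently every frontal slice T[:,:,k] is c[k] times the rank-1 matrix [2, -3] ⊗ [2, -1]. So T has rank 1 (it is nonzero).

Yes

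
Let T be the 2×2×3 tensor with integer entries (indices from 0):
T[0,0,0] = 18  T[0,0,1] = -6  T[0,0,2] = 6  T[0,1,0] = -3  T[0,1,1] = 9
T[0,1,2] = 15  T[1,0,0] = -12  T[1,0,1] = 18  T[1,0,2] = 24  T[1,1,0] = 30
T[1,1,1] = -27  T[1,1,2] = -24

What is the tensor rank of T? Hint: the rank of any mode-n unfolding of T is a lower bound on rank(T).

Lower bound: the mode-3 unfolding of T (rows indexed by k, columns by (i,j) = (0,0), (0,1), (1,0), (1,1)) is [[18, -3, -12, 30], [-6, 9, 18, -27], [6, 15, 24, -24]].
There the 2×2 minor on rows k ∈ {0, 1}, columns (i,j) ∈ {(0,0), (0,1)} is det [[18, -3], [-6, 9]] = 144 ≠ 0, so this unfolding has rank ≥ 2; CP rank is at least every unfolding rank, so rank(T) ≥ 2. (This is only a lower bound: in general the CP rank may exceed every unfolding rank, so we still need to exhibit 2 rank-1 terms summing to T.)
Upper bound — finding two terms. Write S_k = T[:,:,k] for the frontal slices: S₀ = [[18, -3], [-12, 30]], S₁ = [[-6, 9], [18, -27]], S₂ = [[6, 15], [24, -24]].
If T = a₁ ⊗ b₁ ⊗ c₁ + a₂ ⊗ b₂ ⊗ c₂ then each S_k = c₁[k]·a₁b₁ᵀ + c₂[k]·a₂b₂ᵀ. S₀ and S₁ are linearly independent, so a₁b₁ᵀ and a₂b₂ᵀ must span the same plane of matrices: they are the rank-1 matrices of the form x·S₀ + y·S₁.
det(x·S₀ + y·S₁) is 504·x² − 504·xy = 504·(x − y)(x), vanishing at (x:y) = (1:1) and (0:1).
M₁ = S₀ + S₁ = [[12, 6], [6, 3]] = 3·[2, 1][2, 1]ᵀ and M₂ = S₁ = [[-6, 9], [18, -27]] = (-3)·[1, -3][2, -3]ᵀ, so take a₁ = [2, 1], b₁ = [2, 1], a₂ = [1, -3], b₂ = [2, -3].
Each slice is an integer combination of E₁ = a₁b₁ᵀ and E₂ = a₂b₂ᵀ: S₀ = 3·E₁ + 3·E₂, S₁ = −3·E₂, S₂ = 3·E₁ − 3·E₂; reading off coefficients, c₁ = [3, 0, 3] and c₂ = [3, -3, -3].
Hence T = [2, 1] ⊗ [2, 1] ⊗ [3, 0, 3] + [1, -3] ⊗ [2, -3] ⊗ [3, -3, -3], so rank(T) ≤ 2.
These bounds meet, so rank(T) = 2.
Check entry T[0,1,0] = -3: (2)·(1)·(3) + (1)·(-3)·(3) = -3.

2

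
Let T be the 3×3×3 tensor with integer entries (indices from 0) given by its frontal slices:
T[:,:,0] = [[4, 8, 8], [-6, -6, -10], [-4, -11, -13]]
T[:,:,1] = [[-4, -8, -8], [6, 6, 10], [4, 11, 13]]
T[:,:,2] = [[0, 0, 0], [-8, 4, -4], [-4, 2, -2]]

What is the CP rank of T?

Lower bound: the mode-1 unfolding of T (rows indexed by i, columns by (j,k) = (0,0), (0,1), (0,2), (1,0), (1,1), (1,2), (2,0), (2,1), (2,2)) is [[4, -4, 0, 8, -8, 0, 8, -8, 0], [-6, 6, -8, -6, 6, 4, -10, 10, -4], [-4, 4, -4, -11, 11, 2, -13, 13, -2]].
There the 3×3 minor on rows i ∈ {0, 1, 2}, columns (j,k) ∈ {(0,0), (0,2), (1,0)} is det [[4, 0, 8], [-6, -8, -6], [-4, -4, -11]] = 192 ≠ 0, so this unfolding has rank ≥ 3; CP rank is at least every unfolding rank, so rank(T) ≥ 3. (Flattening ranks never certify an upper bound on CP rank; for that we must actually write T with 3 rank-1 terms.)
Upper bound: T is a sum of 3 rank-1 terms, T = (0, 1, 2) ⊗ (0, 1, 1) ⊗ (-4, 4, 0) + (0, 2, 1) ⊗ (2, -1, 1) ⊗ (-1, 1, -2) + (2, -1, -1) ⊗ (1, 2, 2) ⊗ (2, -2, 0) (written with every a and b primitive with positive leading entry and the scale carried by c; CP decompositions are not unique, and this one is verified by expanding entrywise), so rank(T) ≤ 3.
These bounds meet, so rank(T) = 3.
Check entry T[2,1,1] = 11: (2)·(1)·(4) + (1)·(-1)·(1) + (-1)·(2)·(-2) = 11.

3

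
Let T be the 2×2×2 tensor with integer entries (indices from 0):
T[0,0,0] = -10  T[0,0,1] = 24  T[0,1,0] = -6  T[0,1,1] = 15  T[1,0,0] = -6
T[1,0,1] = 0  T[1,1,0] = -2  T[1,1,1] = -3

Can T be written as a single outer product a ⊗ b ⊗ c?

The mode-2 unfolding of T (rows indexed by j, columns by (i,k) = (0,0), (0,1), (1,0), (1,1)) is [[-10, 24, -6, 0], [-6, 15, -2, -3]].
There the 2×2 minor on rows j ∈ {0, 1}, columns (i,k) ∈ {(0,0), (0,1)} is det [[-10, 24], [-6, 15]] = -6 ≠ 0, so this unfolding has rank ≥ 2; CP rank is at least every unfolding rank, so rank(T) ≥ 2.
In particular rank(T) ≥ 2 > 1, so T is not rank-1.

No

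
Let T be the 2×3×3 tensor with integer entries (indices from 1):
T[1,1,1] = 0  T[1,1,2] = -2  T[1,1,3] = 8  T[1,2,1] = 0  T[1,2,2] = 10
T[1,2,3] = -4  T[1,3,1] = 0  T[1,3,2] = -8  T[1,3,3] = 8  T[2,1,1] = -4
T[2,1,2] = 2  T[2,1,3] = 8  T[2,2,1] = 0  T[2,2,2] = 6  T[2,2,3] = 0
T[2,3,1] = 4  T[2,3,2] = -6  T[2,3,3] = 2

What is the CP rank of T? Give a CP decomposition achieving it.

Lower bound: the mode-3 unfolding of T (rows indexed by k, columns by (i,j) = (1,1), (1,2), (1,3), (2,1), (2,2), (2,3)) is [[0, 0, 0, -4, 0, 4], [-2, 10, -8, 2, 6, -6], [8, -4, 8, 8, 0, 2]].
There the 3×3 minor on rows k ∈ {1, 2, 3}, columns (i,j) ∈ {(1,1), (1,2), (2,1)} is det [[0, 0, -4], [-2, 10, 2], [8, -4, 8]] = 288 ≠ 0, so this unfolding has rank ≥ 3; CP rank is at least every unfolding rank, so rank(T) ≥ 3. (Flattening ranks never certify an upper bound on CP rank; for that we must actually write T with 3 rank-1 terms.)
Upper bound: T is a sum of 3 rank-1 terms, T = (0, 1) ⊗ (1, 0, -1) ⊗ (-4, 2, 2) + (1, 1) ⊗ (1, 1, 0) ⊗ (0, 2, 4) + (2, 1) ⊗ (1, -2, 2) ⊗ (0, -2, 2) (one valid choice — decompositions are not unique — normalised so each a, b is primitive with positive first nonzero entry; check it by expanding all entries), so rank(T) ≤ 3.
These bounds meet, so rank(T) = 3.

rank(T) = 3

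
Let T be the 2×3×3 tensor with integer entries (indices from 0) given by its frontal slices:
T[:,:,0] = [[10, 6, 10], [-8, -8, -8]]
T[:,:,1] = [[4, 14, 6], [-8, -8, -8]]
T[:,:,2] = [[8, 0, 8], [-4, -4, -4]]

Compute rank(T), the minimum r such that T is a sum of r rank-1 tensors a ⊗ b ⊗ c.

Lower bound: the mode-2 unfolding of T (rows indexed by j, columns by (i,k) = (0,0), (0,1), (0,2), (1,0), (1,1), (1,2)) is [[10, 4, 8, -8, -8, -4], [6, 14, 0, -8, -8, -4], [10, 6, 8, -8, -8, -4]].
There the 3×3 minor on rows j ∈ {0, 1, 2}, columns (i,k) ∈ {(0,0), (0,1), (0,2)} is det [[10, 4, 8], [6, 14, 0], [10, 6, 8]] = 96 ≠ 0, so this unfolding has rank ≥ 3; CP rank is at least every unfolding rank, so rank(T) ≥ 3. (This is only a lower bound: in general the CP rank may exceed every unfolding rank, so we still need to exhibit 3 rank-1 terms summing to T.)
Upper bound: T is a sum of 3 rank-1 terms, T = [1, -1] ⊗ [1, 1, 1] ⊗ [8, 8, 4] + [1, 0] ⊗ [0, 1, 1] ⊗ [0, 2, 0] + [1, 0] ⊗ [1, -1, 1] ⊗ [2, -4, 4] (written with every a and b primitive with positive leading entry and the scale carried by c; CP decompositions are not unique, and this one is verified by expanding entrywise), so rank(T) ≤ 3.
These bounds meet, so rank(T) = 3.

3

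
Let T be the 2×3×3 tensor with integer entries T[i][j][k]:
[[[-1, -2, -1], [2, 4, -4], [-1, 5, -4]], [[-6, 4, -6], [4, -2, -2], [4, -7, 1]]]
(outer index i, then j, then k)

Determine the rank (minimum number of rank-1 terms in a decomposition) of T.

3

Lower bound: the mode-3 unfolding of T (rows indexed by k, columns by (i,j) = (0,0), (0,1), (0,2), (1,0), (1,1), (1,2)) is [[-1, 2, -1, -6, 4, 4], [-2, 4, 5, 4, -2, -7], [-1, -4, -4, -6, -2, 1]].
There the 3×3 minor on rows k ∈ {0, 1, 2}, columns (i,j) ∈ {(0,0), (0,1), (0,2)} is det [[-1, 2, -1], [-2, 4, 5], [-1, -4, -4]] = -42 ≠ 0, so this unfolding has rank ≥ 3; CP rank is at least every unfolding rank, so rank(T) ≥ 3. (Unfolding ranks only ever bound the CP rank from below — rank(T) can be strictly larger than all of them — so the matching upper bound has to come from an explicit 3-term decomposition.)
Upper bound: T is a sum of 3 rank-1 terms, T = [1, -2] ⊗ [1, -1, -2] ⊗ [1, -2, 1] + [1, 1] ⊗ [0, 2, 1] ⊗ [2, 1, -1] + [1, 2] ⊗ [2, 1, 1] ⊗ [-1, 0, -1] (one valid choice — decompositions are not unique — normalised so each a, b is primitive with positive first nonzero entry; check it by expanding all entries), so rank(T) ≤ 3.
These bounds meet, so rank(T) = 3.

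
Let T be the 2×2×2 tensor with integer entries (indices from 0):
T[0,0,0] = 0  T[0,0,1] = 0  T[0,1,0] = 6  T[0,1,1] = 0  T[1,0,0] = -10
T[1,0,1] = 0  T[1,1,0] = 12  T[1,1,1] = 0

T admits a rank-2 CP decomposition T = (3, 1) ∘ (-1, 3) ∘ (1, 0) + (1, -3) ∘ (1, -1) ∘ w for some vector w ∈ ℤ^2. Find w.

Subtract the known terms from T to get the rank-1 residual R = (1, -3) ∘ (1, -1) ∘ w, so R[i,j,k] = a[i]·b[j]·w[k]. Pick indices with nonzero a[0]·b[0] = (1)·(1) = 1. Only the fibre through (0,0,·) is needed: R[0,0,:] = T[0,0,:] − Σₗ aₗ[0]bₗ[0]cₗ = [0, 0] − (3)·(-1)·(1, 0) = [3, 0]. Then w[k] = R[0,0,k] / 1 for each k, giving w = [3, 0] / 1 = (3, 0).

w = (3, 0)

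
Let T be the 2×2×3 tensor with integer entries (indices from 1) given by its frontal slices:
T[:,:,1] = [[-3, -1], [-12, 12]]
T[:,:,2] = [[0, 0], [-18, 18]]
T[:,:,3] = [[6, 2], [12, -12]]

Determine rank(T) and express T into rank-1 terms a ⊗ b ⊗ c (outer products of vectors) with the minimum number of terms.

rank(T) = 2

Lower bound: in the mode-1 unfolding of T (rows indexed by i, columns by (j,k)) the 2×2 minor on rows i ∈ {1, 2}, columns (j,k) ∈ {(1,1), (1,2)} is det [[-3, 0], [-12, -18]] = 54 ≠ 0, so that unfolding has rank ≥ 2 and hence rank(T) ≥ 2 (CP rank is at least every unfolding rank, though it can be larger).
Upper bound: with S_k = T[:,:,k], the two rank-1 terms a₁b₁ᵀ, a₂b₂ᵀ are the rank-1 members of the pencil x·S₁ + y·S₂.
det(x·S₁ + y·S₂) is −48·x² − 72·xy = (-24)·(2·x + 3·y)(x), vanishing at (x:y) = (3:-2) and (0:1).
M₁ = 3·S₁ − 2·S₂ = [[-9, -3], [0, 0]] = (-3)·[1, 0][3, 1]ᵀ and M₂ = S₂ = [[0, 0], [-18, 18]] = (-18)·[0, 1][1, -1]ᵀ, so take a₁ = [1, 0], b₁ = [3, 1], a₂ = [0, 1], b₂ = [1, -1].
Each slice is an integer combination of E₁ = a₁b₁ᵀ and E₂ = a₂b₂ᵀ: S₁ = −E₁ − 12·E₂, S₂ = −18·E₂, S₃ = 2·E₁ + 12·E₂; reading off coefficients, c₁ = [-1, 0, 2] and c₂ = [-12, -18, 12].
Hence T = [1, 0] ⊗ [3, 1] ⊗ [-1, 0, 2] + [0, 1] ⊗ [1, -1] ⊗ [-12, -18, 12], so rank(T) ≤ 2.
These bounds meet, so rank(T) = 2.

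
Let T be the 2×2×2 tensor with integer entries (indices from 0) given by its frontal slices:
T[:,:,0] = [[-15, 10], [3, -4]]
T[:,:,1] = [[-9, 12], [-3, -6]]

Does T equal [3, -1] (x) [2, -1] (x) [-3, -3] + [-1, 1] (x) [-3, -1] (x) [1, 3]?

Reconstruct entrywise from the claimed factors. For example, T[1,1,1] = -6 and Σₗ aₗ[1]bₗ[1]cₗ[1] = (-1)·(-1)·(-3) + (1)·(-1)·(3) = -6; checking all 8 entries, every one matches. The claim holds.

Yes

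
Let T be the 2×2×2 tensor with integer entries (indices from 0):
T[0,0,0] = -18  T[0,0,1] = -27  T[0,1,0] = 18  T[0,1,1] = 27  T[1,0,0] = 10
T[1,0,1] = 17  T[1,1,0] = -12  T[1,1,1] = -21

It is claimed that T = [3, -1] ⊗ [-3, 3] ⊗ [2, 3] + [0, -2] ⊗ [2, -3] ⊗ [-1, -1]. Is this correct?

Reconstruct entry (1,0,1) from the claimed factors: Σₗ aₗ[1]bₗ[0]cₗ[1] = (-1)·(-3)·(3) + (-2)·(2)·(-1) = 13, but T[1,0,1] = 17. The claim is false.

No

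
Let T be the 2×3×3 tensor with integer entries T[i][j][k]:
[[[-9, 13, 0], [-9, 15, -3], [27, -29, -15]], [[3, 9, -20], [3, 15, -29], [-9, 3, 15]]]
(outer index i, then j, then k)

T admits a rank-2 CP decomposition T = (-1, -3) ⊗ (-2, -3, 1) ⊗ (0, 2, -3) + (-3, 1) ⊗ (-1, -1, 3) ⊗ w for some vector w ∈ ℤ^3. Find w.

w = (-3, 3, 2)

Subtract the known terms from T to get the rank-1 residual R = (-3, 1) ⊗ (-1, -1, 3) ⊗ w, so R[i,j,k] = a[i]·b[j]·w[k]. Pick indices with nonzero a[0]·b[0] = (-3)·(-1) = 3. Only the fibre through (0,0,·) is needed: R[0,0,:] = T[0,0,:] − Σₗ aₗ[0]bₗ[0]cₗ = [-9, 13, 0] − (-1)·(-2)·(0, 2, -3) = [-9, 9, 6]. Then w[k] = R[0,0,k] / 3 for each k, giving w = [-9, 9, 6] / 3 = (-3, 3, 2).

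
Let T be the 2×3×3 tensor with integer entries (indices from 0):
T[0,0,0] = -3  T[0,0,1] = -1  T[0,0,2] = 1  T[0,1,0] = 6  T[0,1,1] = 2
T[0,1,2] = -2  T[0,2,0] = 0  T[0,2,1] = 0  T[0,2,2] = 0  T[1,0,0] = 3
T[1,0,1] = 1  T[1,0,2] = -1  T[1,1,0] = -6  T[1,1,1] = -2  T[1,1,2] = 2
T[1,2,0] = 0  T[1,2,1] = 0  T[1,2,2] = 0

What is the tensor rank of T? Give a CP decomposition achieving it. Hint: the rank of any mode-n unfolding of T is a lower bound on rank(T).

rank(T) = 1

Lower bound: T ≠ 0 (e.g. T[0,0,0] = -3), so rank(T) ≥ 1.
Upper bound: if T = a ∘ b ∘ c then every fibre of T is a multiple of the corresponding factor, so read the factors off the fibres through the nonzero entry T[0,0,0] = -3.
The mode-1 fibre T[:,0,0] = [-3, 3] gives a = [1, -1] (primitive direction); the mode-2 fibre T[0,:,0] = [-3, 6, 0] gives b = [1, -2, 0]; then c[k] = T[0,0,k] / (a[0]·b[0]) = [-3, -1, 1] / 1 = [-3, -1, 1].
Expanding [1, -1] ∘ [1, -2, 0] ∘ [-3, -1, 1] reproduces all 18 entries of T, so T = [1, -1] ∘ [1, -2, 0] ∘ [-3, -1, 1] and rank(T) ≤ 1.
These bounds meet, so rank(T) = 1.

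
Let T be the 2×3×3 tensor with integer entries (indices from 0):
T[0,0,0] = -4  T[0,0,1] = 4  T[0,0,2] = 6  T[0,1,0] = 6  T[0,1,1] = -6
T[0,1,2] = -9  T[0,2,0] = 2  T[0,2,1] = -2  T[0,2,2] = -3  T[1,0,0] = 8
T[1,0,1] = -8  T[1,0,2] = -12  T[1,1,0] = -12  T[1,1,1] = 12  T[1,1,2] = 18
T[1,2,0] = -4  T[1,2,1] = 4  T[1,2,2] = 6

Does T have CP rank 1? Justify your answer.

If T = a ⊗ b ⊗ c then every fibre of T is a multiple of the corresponding factor, so read the factors off the fibres through the nonzero entry T[0,0,0] = -4.
The mode-1 fibre T[:,0,0] = [-4, 8] gives a = (1, -2) (primitive direction); the mode-2 fibre T[0,:,0] = [-4, 6, 2] gives b = (2, -3, -1); then c[k] = T[0,0,k] / (a[0]·b[0]) = [-4, 4, 6] / 2 = (-2, 2, 3).
Expanding (1, -2) ⊗ (2, -3, -1) ⊗ (-2, 2, 3) reproduces all 18 entries of T, so T = (1, -2) ⊗ (2, -3, -1) ⊗ (-2, 2, 3) and rank(T) ≤ 1.
Equivalently every frontal slice T[:,:,k] is c[k] times the rank-1 matrix (1, -2) ⊗ (2, -3, -1). So T has rank 1 (it is nonzero).

Yes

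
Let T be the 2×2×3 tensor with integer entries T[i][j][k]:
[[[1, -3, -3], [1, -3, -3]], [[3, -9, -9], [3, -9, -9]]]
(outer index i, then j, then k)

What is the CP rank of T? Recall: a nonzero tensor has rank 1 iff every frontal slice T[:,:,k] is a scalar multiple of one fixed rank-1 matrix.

1

Lower bound: T ≠ 0 (e.g. T[0,0,0] = 1), so rank(T) ≥ 1.
Upper bound: the mode-1 fibre T[:,0,0] = [1, 3] gives a = [1, 3] (primitive direction); the mode-2 fibre T[0,:,0] = [1, 1] gives b = [1, 1]; then c[k] = T[0,0,k] / (a[0]·b[0]) = [1, -3, -3] / 1 = [1, -3, -3].
Expanding [1, 3] ⊗ [1, 1] ⊗ [1, -3, -3] reproduces all 12 entries of T, so T = [1, 3] ⊗ [1, 1] ⊗ [1, -3, -3] and rank(T) ≤ 1.
These bounds meet, so rank(T) = 1.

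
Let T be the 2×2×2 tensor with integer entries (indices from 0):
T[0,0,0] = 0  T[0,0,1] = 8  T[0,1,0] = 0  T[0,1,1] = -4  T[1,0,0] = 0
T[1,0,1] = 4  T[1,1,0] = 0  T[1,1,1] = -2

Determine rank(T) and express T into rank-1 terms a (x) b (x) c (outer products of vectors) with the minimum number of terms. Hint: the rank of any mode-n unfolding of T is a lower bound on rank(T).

rank(T) = 1

Lower bound: T ≠ 0 (e.g. T[0,0,1] = 8), so rank(T) ≥ 1.
Upper bound: if T = a (x) b (x) c then every fibre of T is a multiple of the corresponding factor, so read the factors off the fibres through the nonzero entry T[0,0,1] = 8.
The mode-1 fibre T[:,0,1] = [8, 4] gives a = [2, 1] (primitive direction); the mode-2 fibre T[0,:,1] = [8, -4] gives b = [2, -1]; then c[k] = T[0,0,k] / (a[0]·b[0]) = [0, 8] / 4 = [0, 2].
Expanding [2, 1] (x) [2, -1] (x) [0, 2] reproduces all 8 entries of T, so T = [2, 1] (x) [2, -1] (x) [0, 2] and rank(T) ≤ 1.
These bounds meet, so rank(T) = 1.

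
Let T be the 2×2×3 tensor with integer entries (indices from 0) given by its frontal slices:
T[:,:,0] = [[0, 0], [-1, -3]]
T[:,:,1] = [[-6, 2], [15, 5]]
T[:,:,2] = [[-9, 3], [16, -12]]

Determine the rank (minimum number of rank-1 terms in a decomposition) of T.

Lower bound: in the mode-2 unfolding of T (rows indexed by j, columns by (i,k)) the 2×2 minor on rows j ∈ {0, 1}, columns (i,k) ∈ {(0,1), (1,0)} is det [[-6, -1], [2, -3]] = 20 ≠ 0, so that unfolding has rank ≥ 2 and hence rank(T) ≥ 2 (CP rank is at least every unfolding rank, though it can be larger).
Upper bound: with S_k = T[:,:,k], the two rank-1 terms a₁b₁ᵀ, a₂b₂ᵀ are the rank-1 members of the pencil x·S₀ + y·S₁.
det(x·S₀ + y·S₁) is 20·xy − 60·y² = 20·(x − 3·y)(y), vanishing at (x:y) = (3:1) and (1:0).
M₁ = 3·S₀ + S₁ = [[-6, 2], [12, -4]] = (-2)·[1, -2][3, -1]ᵀ and M₂ = S₀ = [[0, 0], [-1, -3]] = −[0, 1][1, 3]ᵀ, so take a₁ = [1, -2], b₁ = [3, -1], a₂ = [0, 1], b₂ = [1, 3].
Each slice is an integer combination of E₁ = a₁b₁ᵀ and E₂ = a₂b₂ᵀ: S₀ = −E₂, S₁ = −2·E₁ + 3·E₂, S₂ = −3·E₁ − 2·E₂; reading off coefficients, c₁ = [0, -2, -3] and c₂ = [-1, 3, -2].
Hence T = [1, -2] ⊗ [3, -1] ⊗ [0, -2, -3] + [0, 1] ⊗ [1, 3] ⊗ [-1, 3, -2], so rank(T) ≤ 2.
These bounds meet, so rank(T) = 2.

2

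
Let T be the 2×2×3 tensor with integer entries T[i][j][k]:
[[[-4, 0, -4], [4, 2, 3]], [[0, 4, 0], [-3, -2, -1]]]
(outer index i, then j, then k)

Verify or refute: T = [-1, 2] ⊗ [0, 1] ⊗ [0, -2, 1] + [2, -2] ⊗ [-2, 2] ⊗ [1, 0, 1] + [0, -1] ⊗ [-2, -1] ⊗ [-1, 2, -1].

No

Reconstruct entry (1,0,0) from the claimed factors: Σₗ aₗ[1]bₗ[0]cₗ[0] = (2)·(0)·(0) + (-2)·(-2)·(1) + (-1)·(-2)·(-1) = 2, but T[1,0,0] = 0. The claim is false.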